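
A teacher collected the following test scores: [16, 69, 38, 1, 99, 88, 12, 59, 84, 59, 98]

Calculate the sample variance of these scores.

1248.8545

Step 1: Compute the mean: (16 + 69 + 38 + 1 + 99 + 88 + 12 + 59 + 84 + 59 + 98) / 11 = 56.6364
Step 2: Compute squared deviations from the mean:
  (16 - 56.6364)^2 = 1651.314
  (69 - 56.6364)^2 = 152.8595
  (38 - 56.6364)^2 = 347.314
  (1 - 56.6364)^2 = 3095.405
  (99 - 56.6364)^2 = 1794.6777
  (88 - 56.6364)^2 = 983.6777
  (12 - 56.6364)^2 = 1992.405
  (59 - 56.6364)^2 = 5.5868
  (84 - 56.6364)^2 = 748.7686
  (59 - 56.6364)^2 = 5.5868
  (98 - 56.6364)^2 = 1710.9504
Step 3: Sum of squared deviations = 12488.5455
Step 4: Sample variance = 12488.5455 / 10 = 1248.8545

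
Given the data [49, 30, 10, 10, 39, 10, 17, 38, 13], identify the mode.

10

Step 1: Count the frequency of each value:
  10: appears 3 time(s)
  13: appears 1 time(s)
  17: appears 1 time(s)
  30: appears 1 time(s)
  38: appears 1 time(s)
  39: appears 1 time(s)
  49: appears 1 time(s)
Step 2: The value 10 appears most frequently (3 times).
Step 3: Mode = 10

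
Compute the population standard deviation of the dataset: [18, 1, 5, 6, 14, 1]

6.3966

Step 1: Compute the mean: 7.5
Step 2: Sum of squared deviations from the mean: 245.5
Step 3: Population variance = 245.5 / 6 = 40.9167
Step 4: Standard deviation = sqrt(40.9167) = 6.3966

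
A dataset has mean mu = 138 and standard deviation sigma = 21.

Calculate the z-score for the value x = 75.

-3

Step 1: Recall the z-score formula: z = (x - mu) / sigma
Step 2: Substitute values: z = (75 - 138) / 21
Step 3: z = -63 / 21 = -3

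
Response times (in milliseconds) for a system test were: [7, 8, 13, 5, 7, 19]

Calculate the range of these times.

14

Step 1: Identify the maximum value: max = 19
Step 2: Identify the minimum value: min = 5
Step 3: Range = max - min = 19 - 5 = 14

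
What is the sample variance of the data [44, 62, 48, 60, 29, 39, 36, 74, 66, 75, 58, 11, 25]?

389.0256

Step 1: Compute the mean: (44 + 62 + 48 + 60 + 29 + 39 + 36 + 74 + 66 + 75 + 58 + 11 + 25) / 13 = 48.2308
Step 2: Compute squared deviations from the mean:
  (44 - 48.2308)^2 = 17.8994
  (62 - 48.2308)^2 = 189.5917
  (48 - 48.2308)^2 = 0.0533
  (60 - 48.2308)^2 = 138.5148
  (29 - 48.2308)^2 = 369.8225
  (39 - 48.2308)^2 = 85.2071
  (36 - 48.2308)^2 = 149.5917
  (74 - 48.2308)^2 = 664.0533
  (66 - 48.2308)^2 = 315.7456
  (75 - 48.2308)^2 = 716.5917
  (58 - 48.2308)^2 = 95.4379
  (11 - 48.2308)^2 = 1386.1302
  (25 - 48.2308)^2 = 539.6686
Step 3: Sum of squared deviations = 4668.3077
Step 4: Sample variance = 4668.3077 / 12 = 389.0256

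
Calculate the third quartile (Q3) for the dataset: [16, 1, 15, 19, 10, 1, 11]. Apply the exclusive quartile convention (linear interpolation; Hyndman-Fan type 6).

16

Step 1: Sort the data: [1, 1, 10, 11, 15, 16, 19]
Step 2: n = 7
Step 3: Using the exclusive quartile method:
  Q1 = 1
  Q2 (median) = 11
  Q3 = 16
  IQR = Q3 - Q1 = 16 - 1 = 15
Step 4: Q3 = 16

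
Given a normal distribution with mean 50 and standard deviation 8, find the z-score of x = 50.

0

Step 1: Recall the z-score formula: z = (x - mu) / sigma
Step 2: Substitute values: z = (50 - 50) / 8
Step 3: z = 0 / 8 = 0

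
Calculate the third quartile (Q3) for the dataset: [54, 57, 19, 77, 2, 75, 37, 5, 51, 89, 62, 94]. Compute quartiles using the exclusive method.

76.5

Step 1: Sort the data: [2, 5, 19, 37, 51, 54, 57, 62, 75, 77, 89, 94]
Step 2: n = 12
Step 3: Using the exclusive quartile method:
  Q1 = 23.5
  Q2 (median) = 55.5
  Q3 = 76.5
  IQR = Q3 - Q1 = 76.5 - 23.5 = 53
Step 4: Q3 = 76.5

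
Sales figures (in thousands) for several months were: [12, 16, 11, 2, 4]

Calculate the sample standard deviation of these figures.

5.831

Step 1: Compute the mean: 9
Step 2: Sum of squared deviations from the mean: 136
Step 3: Sample variance = 136 / 4 = 34
Step 4: Standard deviation = sqrt(34) = 5.831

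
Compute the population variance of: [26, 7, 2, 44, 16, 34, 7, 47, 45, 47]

300.65

Step 1: Compute the mean: (26 + 7 + 2 + 44 + 16 + 34 + 7 + 47 + 45 + 47) / 10 = 27.5
Step 2: Compute squared deviations from the mean:
  (26 - 27.5)^2 = 2.25
  (7 - 27.5)^2 = 420.25
  (2 - 27.5)^2 = 650.25
  (44 - 27.5)^2 = 272.25
  (16 - 27.5)^2 = 132.25
  (34 - 27.5)^2 = 42.25
  (7 - 27.5)^2 = 420.25
  (47 - 27.5)^2 = 380.25
  (45 - 27.5)^2 = 306.25
  (47 - 27.5)^2 = 380.25
Step 3: Sum of squared deviations = 3006.5
Step 4: Population variance = 3006.5 / 10 = 300.65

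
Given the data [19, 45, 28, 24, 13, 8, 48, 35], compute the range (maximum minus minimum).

40

Step 1: Identify the maximum value: max = 48
Step 2: Identify the minimum value: min = 8
Step 3: Range = max - min = 48 - 8 = 40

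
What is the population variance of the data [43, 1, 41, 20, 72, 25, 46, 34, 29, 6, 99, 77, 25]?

738.7456

Step 1: Compute the mean: (43 + 1 + 41 + 20 + 72 + 25 + 46 + 34 + 29 + 6 + 99 + 77 + 25) / 13 = 39.8462
Step 2: Compute squared deviations from the mean:
  (43 - 39.8462)^2 = 9.9467
  (1 - 39.8462)^2 = 1509.0237
  (41 - 39.8462)^2 = 1.3314
  (20 - 39.8462)^2 = 393.8698
  (72 - 39.8462)^2 = 1033.8698
  (25 - 39.8462)^2 = 220.4083
  (46 - 39.8462)^2 = 37.8698
  (34 - 39.8462)^2 = 34.1775
  (29 - 39.8462)^2 = 117.6391
  (6 - 39.8462)^2 = 1145.5621
  (99 - 39.8462)^2 = 3499.1775
  (77 - 39.8462)^2 = 1380.4083
  (25 - 39.8462)^2 = 220.4083
Step 3: Sum of squared deviations = 9603.6923
Step 4: Population variance = 9603.6923 / 13 = 738.7456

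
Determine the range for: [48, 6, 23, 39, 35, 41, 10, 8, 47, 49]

43

Step 1: Identify the maximum value: max = 49
Step 2: Identify the minimum value: min = 6
Step 3: Range = max - min = 49 - 6 = 43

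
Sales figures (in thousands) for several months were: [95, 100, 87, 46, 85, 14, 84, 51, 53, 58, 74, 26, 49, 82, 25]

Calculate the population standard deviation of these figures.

26.2386

Step 1: Compute the mean: 61.9333
Step 2: Sum of squared deviations from the mean: 10326.9333
Step 3: Population variance = 10326.9333 / 15 = 688.4622
Step 4: Standard deviation = sqrt(688.4622) = 26.2386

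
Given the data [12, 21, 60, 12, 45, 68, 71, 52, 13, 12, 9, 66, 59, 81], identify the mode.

12

Step 1: Count the frequency of each value:
  9: appears 1 time(s)
  12: appears 3 time(s)
  13: appears 1 time(s)
  21: appears 1 time(s)
  45: appears 1 time(s)
  52: appears 1 time(s)
  59: appears 1 time(s)
  60: appears 1 time(s)
  66: appears 1 time(s)
  68: appears 1 time(s)
  71: appears 1 time(s)
  81: appears 1 time(s)
Step 2: The value 12 appears most frequently (3 times).
Step 3: Mode = 12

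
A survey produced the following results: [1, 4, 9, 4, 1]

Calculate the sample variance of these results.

10.7

Step 1: Compute the mean: (1 + 4 + 9 + 4 + 1) / 5 = 3.8
Step 2: Compute squared deviations from the mean:
  (1 - 3.8)^2 = 7.84
  (4 - 3.8)^2 = 0.04
  (9 - 3.8)^2 = 27.04
  (4 - 3.8)^2 = 0.04
  (1 - 3.8)^2 = 7.84
Step 3: Sum of squared deviations = 42.8
Step 4: Sample variance = 42.8 / 4 = 10.7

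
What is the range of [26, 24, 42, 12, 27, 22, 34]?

30

Step 1: Identify the maximum value: max = 42
Step 2: Identify the minimum value: min = 12
Step 3: Range = max - min = 42 - 12 = 30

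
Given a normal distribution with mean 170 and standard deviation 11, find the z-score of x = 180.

0.9091

Step 1: Recall the z-score formula: z = (x - mu) / sigma
Step 2: Substitute values: z = (180 - 170) / 11
Step 3: z = 10 / 11 = 0.9091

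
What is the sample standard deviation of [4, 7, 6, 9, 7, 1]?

2.8048

Step 1: Compute the mean: 5.6667
Step 2: Sum of squared deviations from the mean: 39.3333
Step 3: Sample variance = 39.3333 / 5 = 7.8667
Step 4: Standard deviation = sqrt(7.8667) = 2.8048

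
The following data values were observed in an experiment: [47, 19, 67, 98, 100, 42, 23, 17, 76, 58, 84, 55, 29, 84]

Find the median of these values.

56.5

Step 1: Sort the data in ascending order: [17, 19, 23, 29, 42, 47, 55, 58, 67, 76, 84, 84, 98, 100]
Step 2: The number of values is n = 14.
Step 3: Since n is even, the median is the average of positions 7 and 8:
  Median = (55 + 58) / 2 = 56.5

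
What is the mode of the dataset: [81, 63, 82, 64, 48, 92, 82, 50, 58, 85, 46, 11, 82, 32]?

82

Step 1: Count the frequency of each value:
  11: appears 1 time(s)
  32: appears 1 time(s)
  46: appears 1 time(s)
  48: appears 1 time(s)
  50: appears 1 time(s)
  58: appears 1 time(s)
  63: appears 1 time(s)
  64: appears 1 time(s)
  81: appears 1 time(s)
  82: appears 3 time(s)
  85: appears 1 time(s)
  92: appears 1 time(s)
Step 2: The value 82 appears most frequently (3 times).
Step 3: Mode = 82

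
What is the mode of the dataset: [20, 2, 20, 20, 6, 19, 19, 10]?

20

Step 1: Count the frequency of each value:
  2: appears 1 time(s)
  6: appears 1 time(s)
  10: appears 1 time(s)
  19: appears 2 time(s)
  20: appears 3 time(s)
Step 2: The value 20 appears most frequently (3 times).
Step 3: Mode = 20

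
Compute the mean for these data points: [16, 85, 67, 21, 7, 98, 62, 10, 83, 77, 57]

53

Step 1: Sum all values: 16 + 85 + 67 + 21 + 7 + 98 + 62 + 10 + 83 + 77 + 57 = 583
Step 2: Count the number of values: n = 11
Step 3: Mean = sum / n = 583 / 11 = 53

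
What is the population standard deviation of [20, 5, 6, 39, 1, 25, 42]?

15.3596

Step 1: Compute the mean: 19.7143
Step 2: Sum of squared deviations from the mean: 1651.4286
Step 3: Population variance = 1651.4286 / 7 = 235.9184
Step 4: Standard deviation = sqrt(235.9184) = 15.3596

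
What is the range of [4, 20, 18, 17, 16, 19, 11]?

16

Step 1: Identify the maximum value: max = 20
Step 2: Identify the minimum value: min = 4
Step 3: Range = max - min = 20 - 4 = 16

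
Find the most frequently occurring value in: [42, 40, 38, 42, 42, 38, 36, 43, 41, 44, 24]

42

Step 1: Count the frequency of each value:
  24: appears 1 time(s)
  36: appears 1 time(s)
  38: appears 2 time(s)
  40: appears 1 time(s)
  41: appears 1 time(s)
  42: appears 3 time(s)
  43: appears 1 time(s)
  44: appears 1 time(s)
Step 2: The value 42 appears most frequently (3 times).
Step 3: Mode = 42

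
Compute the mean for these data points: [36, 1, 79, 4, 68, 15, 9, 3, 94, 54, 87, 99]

45.75

Step 1: Sum all values: 36 + 1 + 79 + 4 + 68 + 15 + 9 + 3 + 94 + 54 + 87 + 99 = 549
Step 2: Count the number of values: n = 12
Step 3: Mean = sum / n = 549 / 12 = 45.75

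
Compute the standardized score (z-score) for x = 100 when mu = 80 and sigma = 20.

1

Step 1: Recall the z-score formula: z = (x - mu) / sigma
Step 2: Substitute values: z = (100 - 80) / 20
Step 3: z = 20 / 20 = 1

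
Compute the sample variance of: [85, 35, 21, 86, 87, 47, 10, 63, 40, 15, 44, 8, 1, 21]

904.6429

Step 1: Compute the mean: (85 + 35 + 21 + 86 + 87 + 47 + 10 + 63 + 40 + 15 + 44 + 8 + 1 + 21) / 14 = 40.2143
Step 2: Compute squared deviations from the mean:
  (85 - 40.2143)^2 = 2005.7602
  (35 - 40.2143)^2 = 27.1888
  (21 - 40.2143)^2 = 369.1888
  (86 - 40.2143)^2 = 2096.3316
  (87 - 40.2143)^2 = 2188.9031
  (47 - 40.2143)^2 = 46.0459
  (10 - 40.2143)^2 = 912.9031
  (63 - 40.2143)^2 = 519.1888
  (40 - 40.2143)^2 = 0.0459
  (15 - 40.2143)^2 = 635.7602
  (44 - 40.2143)^2 = 14.3316
  (8 - 40.2143)^2 = 1037.7602
  (1 - 40.2143)^2 = 1537.7602
  (21 - 40.2143)^2 = 369.1888
Step 3: Sum of squared deviations = 11760.3571
Step 4: Sample variance = 11760.3571 / 13 = 904.6429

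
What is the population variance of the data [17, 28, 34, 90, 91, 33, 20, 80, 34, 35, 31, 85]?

768.8056

Step 1: Compute the mean: (17 + 28 + 34 + 90 + 91 + 33 + 20 + 80 + 34 + 35 + 31 + 85) / 12 = 48.1667
Step 2: Compute squared deviations from the mean:
  (17 - 48.1667)^2 = 971.3611
  (28 - 48.1667)^2 = 406.6944
  (34 - 48.1667)^2 = 200.6944
  (90 - 48.1667)^2 = 1750.0278
  (91 - 48.1667)^2 = 1834.6944
  (33 - 48.1667)^2 = 230.0278
  (20 - 48.1667)^2 = 793.3611
  (80 - 48.1667)^2 = 1013.3611
  (34 - 48.1667)^2 = 200.6944
  (35 - 48.1667)^2 = 173.3611
  (31 - 48.1667)^2 = 294.6944
  (85 - 48.1667)^2 = 1356.6944
Step 3: Sum of squared deviations = 9225.6667
Step 4: Population variance = 9225.6667 / 12 = 768.8056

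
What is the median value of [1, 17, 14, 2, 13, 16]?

13.5

Step 1: Sort the data in ascending order: [1, 2, 13, 14, 16, 17]
Step 2: The number of values is n = 6.
Step 3: Since n is even, the median is the average of positions 3 and 4:
  Median = (13 + 14) / 2 = 13.5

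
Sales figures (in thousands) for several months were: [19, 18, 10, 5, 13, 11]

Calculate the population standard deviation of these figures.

4.7842

Step 1: Compute the mean: 12.6667
Step 2: Sum of squared deviations from the mean: 137.3333
Step 3: Population variance = 137.3333 / 6 = 22.8889
Step 4: Standard deviation = sqrt(22.8889) = 4.7842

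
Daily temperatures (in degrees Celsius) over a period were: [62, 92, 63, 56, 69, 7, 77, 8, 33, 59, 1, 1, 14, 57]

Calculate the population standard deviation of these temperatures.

30.0052

Step 1: Compute the mean: 42.7857
Step 2: Sum of squared deviations from the mean: 12604.3571
Step 3: Population variance = 12604.3571 / 14 = 900.3112
Step 4: Standard deviation = sqrt(900.3112) = 30.0052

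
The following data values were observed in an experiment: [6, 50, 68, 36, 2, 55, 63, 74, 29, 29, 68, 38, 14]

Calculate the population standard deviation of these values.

23.378

Step 1: Compute the mean: 40.9231
Step 2: Sum of squared deviations from the mean: 7104.9231
Step 3: Population variance = 7104.9231 / 13 = 546.5325
Step 4: Standard deviation = sqrt(546.5325) = 23.378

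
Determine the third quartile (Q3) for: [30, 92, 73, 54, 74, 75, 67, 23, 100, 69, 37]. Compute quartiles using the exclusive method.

75

Step 1: Sort the data: [23, 30, 37, 54, 67, 69, 73, 74, 75, 92, 100]
Step 2: n = 11
Step 3: Using the exclusive quartile method:
  Q1 = 37
  Q2 (median) = 69
  Q3 = 75
  IQR = Q3 - Q1 = 75 - 37 = 38
Step 4: Q3 = 75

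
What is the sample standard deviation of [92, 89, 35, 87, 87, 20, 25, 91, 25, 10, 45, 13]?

34.4343

Step 1: Compute the mean: 51.5833
Step 2: Sum of squared deviations from the mean: 13042.9167
Step 3: Sample variance = 13042.9167 / 11 = 1185.7197
Step 4: Standard deviation = sqrt(1185.7197) = 34.4343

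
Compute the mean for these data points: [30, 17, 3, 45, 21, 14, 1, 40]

21.375

Step 1: Sum all values: 30 + 17 + 3 + 45 + 21 + 14 + 1 + 40 = 171
Step 2: Count the number of values: n = 8
Step 3: Mean = sum / n = 171 / 8 = 21.375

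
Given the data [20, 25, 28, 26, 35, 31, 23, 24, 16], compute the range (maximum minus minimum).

19

Step 1: Identify the maximum value: max = 35
Step 2: Identify the minimum value: min = 16
Step 3: Range = max - min = 35 - 16 = 19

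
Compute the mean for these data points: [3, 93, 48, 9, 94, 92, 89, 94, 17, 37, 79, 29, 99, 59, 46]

59.2

Step 1: Sum all values: 3 + 93 + 48 + 9 + 94 + 92 + 89 + 94 + 17 + 37 + 79 + 29 + 99 + 59 + 46 = 888
Step 2: Count the number of values: n = 15
Step 3: Mean = sum / n = 888 / 15 = 59.2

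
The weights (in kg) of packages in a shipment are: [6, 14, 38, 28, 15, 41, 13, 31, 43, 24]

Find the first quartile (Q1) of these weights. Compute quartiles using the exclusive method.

13.75

Step 1: Sort the data: [6, 13, 14, 15, 24, 28, 31, 38, 41, 43]
Step 2: n = 10
Step 3: Using the exclusive quartile method:
  Q1 = 13.75
  Q2 (median) = 26
  Q3 = 38.75
  IQR = Q3 - Q1 = 38.75 - 13.75 = 25
Step 4: Q1 = 13.75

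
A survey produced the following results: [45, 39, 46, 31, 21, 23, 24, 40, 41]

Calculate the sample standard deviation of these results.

9.8249

Step 1: Compute the mean: 34.4444
Step 2: Sum of squared deviations from the mean: 772.2222
Step 3: Sample variance = 772.2222 / 8 = 96.5278
Step 4: Standard deviation = sqrt(96.5278) = 9.8249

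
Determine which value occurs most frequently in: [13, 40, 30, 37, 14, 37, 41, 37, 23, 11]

37

Step 1: Count the frequency of each value:
  11: appears 1 time(s)
  13: appears 1 time(s)
  14: appears 1 time(s)
  23: appears 1 time(s)
  30: appears 1 time(s)
  37: appears 3 time(s)
  40: appears 1 time(s)
  41: appears 1 time(s)
Step 2: The value 37 appears most frequently (3 times).
Step 3: Mode = 37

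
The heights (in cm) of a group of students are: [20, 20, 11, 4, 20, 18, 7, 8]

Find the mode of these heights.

20

Step 1: Count the frequency of each value:
  4: appears 1 time(s)
  7: appears 1 time(s)
  8: appears 1 time(s)
  11: appears 1 time(s)
  18: appears 1 time(s)
  20: appears 3 time(s)
Step 2: The value 20 appears most frequently (3 times).
Step 3: Mode = 20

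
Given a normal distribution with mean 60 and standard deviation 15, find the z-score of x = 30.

-2

Step 1: Recall the z-score formula: z = (x - mu) / sigma
Step 2: Substitute values: z = (30 - 60) / 15
Step 3: z = -30 / 15 = -2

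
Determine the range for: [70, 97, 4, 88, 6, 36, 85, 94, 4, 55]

93

Step 1: Identify the maximum value: max = 97
Step 2: Identify the minimum value: min = 4
Step 3: Range = max - min = 97 - 4 = 93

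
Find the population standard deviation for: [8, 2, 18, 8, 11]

5.2

Step 1: Compute the mean: 9.4
Step 2: Sum of squared deviations from the mean: 135.2
Step 3: Population variance = 135.2 / 5 = 27.04
Step 4: Standard deviation = sqrt(27.04) = 5.2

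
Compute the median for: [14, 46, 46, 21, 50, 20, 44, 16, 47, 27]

35.5

Step 1: Sort the data in ascending order: [14, 16, 20, 21, 27, 44, 46, 46, 47, 50]
Step 2: The number of values is n = 10.
Step 3: Since n is even, the median is the average of positions 5 and 6:
  Median = (27 + 44) / 2 = 35.5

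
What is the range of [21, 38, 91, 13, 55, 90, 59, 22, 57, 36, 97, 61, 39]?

84

Step 1: Identify the maximum value: max = 97
Step 2: Identify the minimum value: min = 13
Step 3: Range = max - min = 97 - 13 = 84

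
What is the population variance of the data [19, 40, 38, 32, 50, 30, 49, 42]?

93

Step 1: Compute the mean: (19 + 40 + 38 + 32 + 50 + 30 + 49 + 42) / 8 = 37.5
Step 2: Compute squared deviations from the mean:
  (19 - 37.5)^2 = 342.25
  (40 - 37.5)^2 = 6.25
  (38 - 37.5)^2 = 0.25
  (32 - 37.5)^2 = 30.25
  (50 - 37.5)^2 = 156.25
  (30 - 37.5)^2 = 56.25
  (49 - 37.5)^2 = 132.25
  (42 - 37.5)^2 = 20.25
Step 3: Sum of squared deviations = 744
Step 4: Population variance = 744 / 8 = 93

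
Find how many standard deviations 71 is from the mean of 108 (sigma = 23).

-1.6087

Step 1: Recall the z-score formula: z = (x - mu) / sigma
Step 2: Substitute values: z = (71 - 108) / 23
Step 3: z = -37 / 23 = -1.6087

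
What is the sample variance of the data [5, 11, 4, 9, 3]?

11.8

Step 1: Compute the mean: (5 + 11 + 4 + 9 + 3) / 5 = 6.4
Step 2: Compute squared deviations from the mean:
  (5 - 6.4)^2 = 1.96
  (11 - 6.4)^2 = 21.16
  (4 - 6.4)^2 = 5.76
  (9 - 6.4)^2 = 6.76
  (3 - 6.4)^2 = 11.56
Step 3: Sum of squared deviations = 47.2
Step 4: Sample variance = 47.2 / 4 = 11.8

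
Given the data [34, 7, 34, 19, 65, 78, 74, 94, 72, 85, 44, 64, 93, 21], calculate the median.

64.5

Step 1: Sort the data in ascending order: [7, 19, 21, 34, 34, 44, 64, 65, 72, 74, 78, 85, 93, 94]
Step 2: The number of values is n = 14.
Step 3: Since n is even, the median is the average of positions 7 and 8:
  Median = (64 + 65) / 2 = 64.5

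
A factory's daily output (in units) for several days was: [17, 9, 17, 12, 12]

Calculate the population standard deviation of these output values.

3.1369

Step 1: Compute the mean: 13.4
Step 2: Sum of squared deviations from the mean: 49.2
Step 3: Population variance = 49.2 / 5 = 9.84
Step 4: Standard deviation = sqrt(9.84) = 3.1369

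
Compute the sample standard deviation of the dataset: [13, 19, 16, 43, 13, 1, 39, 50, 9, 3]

17.2318

Step 1: Compute the mean: 20.6
Step 2: Sum of squared deviations from the mean: 2672.4
Step 3: Sample variance = 2672.4 / 9 = 296.9333
Step 4: Standard deviation = sqrt(296.9333) = 17.2318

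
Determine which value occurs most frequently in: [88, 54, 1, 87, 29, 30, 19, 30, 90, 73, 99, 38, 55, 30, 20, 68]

30

Step 1: Count the frequency of each value:
  1: appears 1 time(s)
  19: appears 1 time(s)
  20: appears 1 time(s)
  29: appears 1 time(s)
  30: appears 3 time(s)
  38: appears 1 time(s)
  54: appears 1 time(s)
  55: appears 1 time(s)
  68: appears 1 time(s)
  73: appears 1 time(s)
  87: appears 1 time(s)
  88: appears 1 time(s)
  90: appears 1 time(s)
  99: appears 1 time(s)
Step 2: The value 30 appears most frequently (3 times).
Step 3: Mode = 30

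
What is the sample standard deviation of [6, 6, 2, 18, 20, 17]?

7.6877

Step 1: Compute the mean: 11.5
Step 2: Sum of squared deviations from the mean: 295.5
Step 3: Sample variance = 295.5 / 5 = 59.1
Step 4: Standard deviation = sqrt(59.1) = 7.6877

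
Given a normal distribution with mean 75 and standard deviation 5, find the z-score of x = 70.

-1

Step 1: Recall the z-score formula: z = (x - mu) / sigma
Step 2: Substitute values: z = (70 - 75) / 5
Step 3: z = -5 / 5 = -1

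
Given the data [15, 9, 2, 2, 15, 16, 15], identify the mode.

15

Step 1: Count the frequency of each value:
  2: appears 2 time(s)
  9: appears 1 time(s)
  15: appears 3 time(s)
  16: appears 1 time(s)
Step 2: The value 15 appears most frequently (3 times).
Step 3: Mode = 15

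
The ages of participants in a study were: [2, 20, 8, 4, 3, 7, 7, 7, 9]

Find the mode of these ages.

7

Step 1: Count the frequency of each value:
  2: appears 1 time(s)
  3: appears 1 time(s)
  4: appears 1 time(s)
  7: appears 3 time(s)
  8: appears 1 time(s)
  9: appears 1 time(s)
  20: appears 1 time(s)
Step 2: The value 7 appears most frequently (3 times).
Step 3: Mode = 7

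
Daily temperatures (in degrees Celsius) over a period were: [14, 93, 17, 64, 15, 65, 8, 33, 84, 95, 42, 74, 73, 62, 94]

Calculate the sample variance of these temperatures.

993.1238

Step 1: Compute the mean: (14 + 93 + 17 + 64 + 15 + 65 + 8 + 33 + 84 + 95 + 42 + 74 + 73 + 62 + 94) / 15 = 55.5333
Step 2: Compute squared deviations from the mean:
  (14 - 55.5333)^2 = 1725.0178
  (93 - 55.5333)^2 = 1403.7511
  (17 - 55.5333)^2 = 1484.8178
  (64 - 55.5333)^2 = 71.6844
  (15 - 55.5333)^2 = 1642.9511
  (65 - 55.5333)^2 = 89.6178
  (8 - 55.5333)^2 = 2259.4178
  (33 - 55.5333)^2 = 507.7511
  (84 - 55.5333)^2 = 810.3511
  (95 - 55.5333)^2 = 1557.6178
  (42 - 55.5333)^2 = 183.1511
  (74 - 55.5333)^2 = 341.0178
  (73 - 55.5333)^2 = 305.0844
  (62 - 55.5333)^2 = 41.8178
  (94 - 55.5333)^2 = 1479.6844
Step 3: Sum of squared deviations = 13903.7333
Step 4: Sample variance = 13903.7333 / 14 = 993.1238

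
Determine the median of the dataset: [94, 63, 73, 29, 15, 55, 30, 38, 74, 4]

46.5

Step 1: Sort the data in ascending order: [4, 15, 29, 30, 38, 55, 63, 73, 74, 94]
Step 2: The number of values is n = 10.
Step 3: Since n is even, the median is the average of positions 5 and 6:
  Median = (38 + 55) / 2 = 46.5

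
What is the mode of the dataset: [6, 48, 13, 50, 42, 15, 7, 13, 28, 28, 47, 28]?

28

Step 1: Count the frequency of each value:
  6: appears 1 time(s)
  7: appears 1 time(s)
  13: appears 2 time(s)
  15: appears 1 time(s)
  28: appears 3 time(s)
  42: appears 1 time(s)
  47: appears 1 time(s)
  48: appears 1 time(s)
  50: appears 1 time(s)
Step 2: The value 28 appears most frequently (3 times).
Step 3: Mode = 28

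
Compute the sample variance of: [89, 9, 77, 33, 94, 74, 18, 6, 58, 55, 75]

1027.4727

Step 1: Compute the mean: (89 + 9 + 77 + 33 + 94 + 74 + 18 + 6 + 58 + 55 + 75) / 11 = 53.4545
Step 2: Compute squared deviations from the mean:
  (89 - 53.4545)^2 = 1263.4793
  (9 - 53.4545)^2 = 1976.2066
  (77 - 53.4545)^2 = 554.3884
  (33 - 53.4545)^2 = 418.3884
  (94 - 53.4545)^2 = 1643.9339
  (74 - 53.4545)^2 = 422.1157
  (18 - 53.4545)^2 = 1257.0248
  (6 - 53.4545)^2 = 2251.9339
  (58 - 53.4545)^2 = 20.6612
  (55 - 53.4545)^2 = 2.3884
  (75 - 53.4545)^2 = 464.2066
Step 3: Sum of squared deviations = 10274.7273
Step 4: Sample variance = 10274.7273 / 10 = 1027.4727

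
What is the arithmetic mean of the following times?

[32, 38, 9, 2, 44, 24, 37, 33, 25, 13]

25.7

Step 1: Sum all values: 32 + 38 + 9 + 2 + 44 + 24 + 37 + 33 + 25 + 13 = 257
Step 2: Count the number of values: n = 10
Step 3: Mean = sum / n = 257 / 10 = 25.7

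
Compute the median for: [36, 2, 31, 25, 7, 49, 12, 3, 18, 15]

16.5

Step 1: Sort the data in ascending order: [2, 3, 7, 12, 15, 18, 25, 31, 36, 49]
Step 2: The number of values is n = 10.
Step 3: Since n is even, the median is the average of positions 5 and 6:
  Median = (15 + 18) / 2 = 16.5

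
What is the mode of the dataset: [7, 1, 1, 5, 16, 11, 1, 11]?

1

Step 1: Count the frequency of each value:
  1: appears 3 time(s)
  5: appears 1 time(s)
  7: appears 1 time(s)
  11: appears 2 time(s)
  16: appears 1 time(s)
Step 2: The value 1 appears most frequently (3 times).
Step 3: Mode = 1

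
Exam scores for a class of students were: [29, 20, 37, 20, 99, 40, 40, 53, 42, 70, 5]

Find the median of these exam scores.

40

Step 1: Sort the data in ascending order: [5, 20, 20, 29, 37, 40, 40, 42, 53, 70, 99]
Step 2: The number of values is n = 11.
Step 3: Since n is odd, the median is the middle value at position 6: 40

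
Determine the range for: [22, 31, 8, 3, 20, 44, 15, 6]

41

Step 1: Identify the maximum value: max = 44
Step 2: Identify the minimum value: min = 3
Step 3: Range = max - min = 44 - 3 = 41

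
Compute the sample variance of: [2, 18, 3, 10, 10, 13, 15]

35.1429

Step 1: Compute the mean: (2 + 18 + 3 + 10 + 10 + 13 + 15) / 7 = 10.1429
Step 2: Compute squared deviations from the mean:
  (2 - 10.1429)^2 = 66.3061
  (18 - 10.1429)^2 = 61.7347
  (3 - 10.1429)^2 = 51.0204
  (10 - 10.1429)^2 = 0.0204
  (10 - 10.1429)^2 = 0.0204
  (13 - 10.1429)^2 = 8.1633
  (15 - 10.1429)^2 = 23.5918
Step 3: Sum of squared deviations = 210.8571
Step 4: Sample variance = 210.8571 / 6 = 35.1429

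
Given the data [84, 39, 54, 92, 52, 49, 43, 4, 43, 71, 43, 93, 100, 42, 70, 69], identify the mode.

43

Step 1: Count the frequency of each value:
  4: appears 1 time(s)
  39: appears 1 time(s)
  42: appears 1 time(s)
  43: appears 3 time(s)
  49: appears 1 time(s)
  52: appears 1 time(s)
  54: appears 1 time(s)
  69: appears 1 time(s)
  70: appears 1 time(s)
  71: appears 1 time(s)
  84: appears 1 time(s)
  92: appears 1 time(s)
  93: appears 1 time(s)
  100: appears 1 time(s)
Step 2: The value 43 appears most frequently (3 times).
Step 3: Mode = 43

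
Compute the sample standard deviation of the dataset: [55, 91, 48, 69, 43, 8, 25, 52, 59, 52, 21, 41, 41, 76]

21.9286

Step 1: Compute the mean: 48.6429
Step 2: Sum of squared deviations from the mean: 6251.2143
Step 3: Sample variance = 6251.2143 / 13 = 480.8626
Step 4: Standard deviation = sqrt(480.8626) = 21.9286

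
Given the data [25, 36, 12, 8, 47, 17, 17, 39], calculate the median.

21

Step 1: Sort the data in ascending order: [8, 12, 17, 17, 25, 36, 39, 47]
Step 2: The number of values is n = 8.
Step 3: Since n is even, the median is the average of positions 4 and 5:
  Median = (17 + 25) / 2 = 21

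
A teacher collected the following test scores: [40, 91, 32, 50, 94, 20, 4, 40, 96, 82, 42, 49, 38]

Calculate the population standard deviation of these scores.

28.3463

Step 1: Compute the mean: 52.1538
Step 2: Sum of squared deviations from the mean: 10445.6923
Step 3: Population variance = 10445.6923 / 13 = 803.5148
Step 4: Standard deviation = sqrt(803.5148) = 28.3463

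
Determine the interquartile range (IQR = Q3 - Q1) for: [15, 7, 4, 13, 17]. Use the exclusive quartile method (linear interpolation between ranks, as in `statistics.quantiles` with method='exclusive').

10.5

Step 1: Sort the data: [4, 7, 13, 15, 17]
Step 2: n = 5
Step 3: Using the exclusive quartile method:
  Q1 = 5.5
  Q2 (median) = 13
  Q3 = 16
  IQR = Q3 - Q1 = 16 - 5.5 = 10.5
Step 4: IQR = 10.5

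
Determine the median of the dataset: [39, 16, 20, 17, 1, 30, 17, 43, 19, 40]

19.5

Step 1: Sort the data in ascending order: [1, 16, 17, 17, 19, 20, 30, 39, 40, 43]
Step 2: The number of values is n = 10.
Step 3: Since n is even, the median is the average of positions 5 and 6:
  Median = (19 + 20) / 2 = 19.5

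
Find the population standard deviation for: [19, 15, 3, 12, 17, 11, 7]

5.2099

Step 1: Compute the mean: 12
Step 2: Sum of squared deviations from the mean: 190
Step 3: Population variance = 190 / 7 = 27.1429
Step 4: Standard deviation = sqrt(27.1429) = 5.2099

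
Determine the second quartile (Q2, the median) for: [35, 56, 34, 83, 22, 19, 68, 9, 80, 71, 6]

35

Step 1: Sort the data: [6, 9, 19, 22, 34, 35, 56, 68, 71, 80, 83]
Step 2: n = 11
Step 3: Q2 is the median. Since n is odd, it is the middle value at position 6: 35
Step 4: Q2 = 35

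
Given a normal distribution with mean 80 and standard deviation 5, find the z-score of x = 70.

-2

Step 1: Recall the z-score formula: z = (x - mu) / sigma
Step 2: Substitute values: z = (70 - 80) / 5
Step 3: z = -10 / 5 = -2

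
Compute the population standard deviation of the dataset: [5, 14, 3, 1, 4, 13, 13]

5.123

Step 1: Compute the mean: 7.5714
Step 2: Sum of squared deviations from the mean: 183.7143
Step 3: Population variance = 183.7143 / 7 = 26.2449
Step 4: Standard deviation = sqrt(26.2449) = 5.123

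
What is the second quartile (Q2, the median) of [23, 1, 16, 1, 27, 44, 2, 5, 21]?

16

Step 1: Sort the data: [1, 1, 2, 5, 16, 21, 23, 27, 44]
Step 2: n = 9
Step 3: Q2 is the median. Since n is odd, it is the middle value at position 5: 16
Step 4: Q2 = 16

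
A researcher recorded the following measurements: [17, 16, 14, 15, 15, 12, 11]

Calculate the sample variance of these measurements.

4.5714

Step 1: Compute the mean: (17 + 16 + 14 + 15 + 15 + 12 + 11) / 7 = 14.2857
Step 2: Compute squared deviations from the mean:
  (17 - 14.2857)^2 = 7.3673
  (16 - 14.2857)^2 = 2.9388
  (14 - 14.2857)^2 = 0.0816
  (15 - 14.2857)^2 = 0.5102
  (15 - 14.2857)^2 = 0.5102
  (12 - 14.2857)^2 = 5.2245
  (11 - 14.2857)^2 = 10.7959
Step 3: Sum of squared deviations = 27.4286
Step 4: Sample variance = 27.4286 / 6 = 4.5714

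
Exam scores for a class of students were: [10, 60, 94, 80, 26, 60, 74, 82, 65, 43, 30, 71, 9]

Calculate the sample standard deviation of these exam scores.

27.9638

Step 1: Compute the mean: 54.1538
Step 2: Sum of squared deviations from the mean: 9383.6923
Step 3: Sample variance = 9383.6923 / 12 = 781.9744
Step 4: Standard deviation = sqrt(781.9744) = 27.9638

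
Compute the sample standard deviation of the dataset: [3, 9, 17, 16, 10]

5.7009

Step 1: Compute the mean: 11
Step 2: Sum of squared deviations from the mean: 130
Step 3: Sample variance = 130 / 4 = 32.5
Step 4: Standard deviation = sqrt(32.5) = 5.7009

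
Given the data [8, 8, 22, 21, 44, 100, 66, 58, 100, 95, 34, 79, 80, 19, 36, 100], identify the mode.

100

Step 1: Count the frequency of each value:
  8: appears 2 time(s)
  19: appears 1 time(s)
  21: appears 1 time(s)
  22: appears 1 time(s)
  34: appears 1 time(s)
  36: appears 1 time(s)
  44: appears 1 time(s)
  58: appears 1 time(s)
  66: appears 1 time(s)
  79: appears 1 time(s)
  80: appears 1 time(s)
  95: appears 1 time(s)
  100: appears 3 time(s)
Step 2: The value 100 appears most frequently (3 times).
Step 3: Mode = 100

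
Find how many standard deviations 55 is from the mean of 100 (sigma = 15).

-3

Step 1: Recall the z-score formula: z = (x - mu) / sigma
Step 2: Substitute values: z = (55 - 100) / 15
Step 3: z = -45 / 15 = -3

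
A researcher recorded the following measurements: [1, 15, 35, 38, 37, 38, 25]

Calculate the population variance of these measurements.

175.7143

Step 1: Compute the mean: (1 + 15 + 35 + 38 + 37 + 38 + 25) / 7 = 27
Step 2: Compute squared deviations from the mean:
  (1 - 27)^2 = 676
  (15 - 27)^2 = 144
  (35 - 27)^2 = 64
  (38 - 27)^2 = 121
  (37 - 27)^2 = 100
  (38 - 27)^2 = 121
  (25 - 27)^2 = 4
Step 3: Sum of squared deviations = 1230
Step 4: Population variance = 1230 / 7 = 175.7143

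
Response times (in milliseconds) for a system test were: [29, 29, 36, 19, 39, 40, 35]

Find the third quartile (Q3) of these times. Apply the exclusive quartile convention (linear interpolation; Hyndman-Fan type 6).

39

Step 1: Sort the data: [19, 29, 29, 35, 36, 39, 40]
Step 2: n = 7
Step 3: Using the exclusive quartile method:
  Q1 = 29
  Q2 (median) = 35
  Q3 = 39
  IQR = Q3 - Q1 = 39 - 29 = 10
Step 4: Q3 = 39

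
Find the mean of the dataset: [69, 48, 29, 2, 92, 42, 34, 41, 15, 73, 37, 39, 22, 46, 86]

45

Step 1: Sum all values: 69 + 48 + 29 + 2 + 92 + 42 + 34 + 41 + 15 + 73 + 37 + 39 + 22 + 46 + 86 = 675
Step 2: Count the number of values: n = 15
Step 3: Mean = sum / n = 675 / 15 = 45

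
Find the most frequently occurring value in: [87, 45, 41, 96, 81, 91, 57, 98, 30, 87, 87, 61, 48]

87

Step 1: Count the frequency of each value:
  30: appears 1 time(s)
  41: appears 1 time(s)
  45: appears 1 time(s)
  48: appears 1 time(s)
  57: appears 1 time(s)
  61: appears 1 time(s)
  81: appears 1 time(s)
  87: appears 3 time(s)
  91: appears 1 time(s)
  96: appears 1 time(s)
  98: appears 1 time(s)
Step 2: The value 87 appears most frequently (3 times).
Step 3: Mode = 87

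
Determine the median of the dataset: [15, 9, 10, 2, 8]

9

Step 1: Sort the data in ascending order: [2, 8, 9, 10, 15]
Step 2: The number of values is n = 5.
Step 3: Since n is odd, the median is the middle value at position 3: 9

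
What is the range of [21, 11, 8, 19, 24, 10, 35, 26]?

27

Step 1: Identify the maximum value: max = 35
Step 2: Identify the minimum value: min = 8
Step 3: Range = max - min = 35 - 8 = 27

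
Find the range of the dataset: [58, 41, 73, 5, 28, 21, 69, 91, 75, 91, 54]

86

Step 1: Identify the maximum value: max = 91
Step 2: Identify the minimum value: min = 5
Step 3: Range = max - min = 91 - 5 = 86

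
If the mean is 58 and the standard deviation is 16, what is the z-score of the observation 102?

2.75

Step 1: Recall the z-score formula: z = (x - mu) / sigma
Step 2: Substitute values: z = (102 - 58) / 16
Step 3: z = 44 / 16 = 2.75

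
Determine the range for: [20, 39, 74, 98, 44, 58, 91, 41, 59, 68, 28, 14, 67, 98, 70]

84

Step 1: Identify the maximum value: max = 98
Step 2: Identify the minimum value: min = 14
Step 3: Range = max - min = 98 - 14 = 84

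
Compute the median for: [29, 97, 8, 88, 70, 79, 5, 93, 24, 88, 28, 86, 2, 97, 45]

70

Step 1: Sort the data in ascending order: [2, 5, 8, 24, 28, 29, 45, 70, 79, 86, 88, 88, 93, 97, 97]
Step 2: The number of values is n = 15.
Step 3: Since n is odd, the median is the middle value at position 8: 70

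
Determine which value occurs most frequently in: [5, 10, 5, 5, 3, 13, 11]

5

Step 1: Count the frequency of each value:
  3: appears 1 time(s)
  5: appears 3 time(s)
  10: appears 1 time(s)
  11: appears 1 time(s)
  13: appears 1 time(s)
Step 2: The value 5 appears most frequently (3 times).
Step 3: Mode = 5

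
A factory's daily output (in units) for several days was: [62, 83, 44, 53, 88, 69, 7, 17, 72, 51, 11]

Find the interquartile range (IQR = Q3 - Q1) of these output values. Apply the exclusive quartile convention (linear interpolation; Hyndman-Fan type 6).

55

Step 1: Sort the data: [7, 11, 17, 44, 51, 53, 62, 69, 72, 83, 88]
Step 2: n = 11
Step 3: Using the exclusive quartile method:
  Q1 = 17
  Q2 (median) = 53
  Q3 = 72
  IQR = Q3 - Q1 = 72 - 17 = 55
Step 4: IQR = 55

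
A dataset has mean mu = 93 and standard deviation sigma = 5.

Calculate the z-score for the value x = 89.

-0.8

Step 1: Recall the z-score formula: z = (x - mu) / sigma
Step 2: Substitute values: z = (89 - 93) / 5
Step 3: z = -4 / 5 = -0.8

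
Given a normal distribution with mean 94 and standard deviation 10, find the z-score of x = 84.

-1

Step 1: Recall the z-score formula: z = (x - mu) / sigma
Step 2: Substitute values: z = (84 - 94) / 10
Step 3: z = -10 / 10 = -1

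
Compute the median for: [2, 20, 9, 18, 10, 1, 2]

9

Step 1: Sort the data in ascending order: [1, 2, 2, 9, 10, 18, 20]
Step 2: The number of values is n = 7.
Step 3: Since n is odd, the median is the middle value at position 4: 9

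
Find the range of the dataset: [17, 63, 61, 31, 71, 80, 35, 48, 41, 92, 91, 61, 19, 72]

75

Step 1: Identify the maximum value: max = 92
Step 2: Identify the minimum value: min = 17
Step 3: Range = max - min = 92 - 17 = 75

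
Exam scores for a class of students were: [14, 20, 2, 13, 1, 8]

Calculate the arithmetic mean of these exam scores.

9.6667

Step 1: Sum all values: 14 + 20 + 2 + 13 + 1 + 8 = 58
Step 2: Count the number of values: n = 6
Step 3: Mean = sum / n = 58 / 6 = 9.6667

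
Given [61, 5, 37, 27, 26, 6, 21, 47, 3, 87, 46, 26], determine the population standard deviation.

23.7534

Step 1: Compute the mean: 32.6667
Step 2: Sum of squared deviations from the mean: 6770.6667
Step 3: Population variance = 6770.6667 / 12 = 564.2222
Step 4: Standard deviation = sqrt(564.2222) = 23.7534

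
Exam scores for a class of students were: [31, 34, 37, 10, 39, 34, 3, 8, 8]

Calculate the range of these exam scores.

36

Step 1: Identify the maximum value: max = 39
Step 2: Identify the minimum value: min = 3
Step 3: Range = max - min = 39 - 3 = 36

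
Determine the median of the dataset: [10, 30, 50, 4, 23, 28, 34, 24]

26

Step 1: Sort the data in ascending order: [4, 10, 23, 24, 28, 30, 34, 50]
Step 2: The number of values is n = 8.
Step 3: Since n is even, the median is the average of positions 4 and 5:
  Median = (24 + 28) / 2 = 26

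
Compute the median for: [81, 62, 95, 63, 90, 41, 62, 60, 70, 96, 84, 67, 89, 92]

75.5

Step 1: Sort the data in ascending order: [41, 60, 62, 62, 63, 67, 70, 81, 84, 89, 90, 92, 95, 96]
Step 2: The number of values is n = 14.
Step 3: Since n is even, the median is the average of positions 7 and 8:
  Median = (70 + 81) / 2 = 75.5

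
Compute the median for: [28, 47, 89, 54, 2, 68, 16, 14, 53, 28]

37.5

Step 1: Sort the data in ascending order: [2, 14, 16, 28, 28, 47, 53, 54, 68, 89]
Step 2: The number of values is n = 10.
Step 3: Since n is even, the median is the average of positions 5 and 6:
  Median = (28 + 47) / 2 = 37.5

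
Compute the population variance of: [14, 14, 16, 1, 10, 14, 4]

28.5306

Step 1: Compute the mean: (14 + 14 + 16 + 1 + 10 + 14 + 4) / 7 = 10.4286
Step 2: Compute squared deviations from the mean:
  (14 - 10.4286)^2 = 12.7551
  (14 - 10.4286)^2 = 12.7551
  (16 - 10.4286)^2 = 31.0408
  (1 - 10.4286)^2 = 88.898
  (10 - 10.4286)^2 = 0.1837
  (14 - 10.4286)^2 = 12.7551
  (4 - 10.4286)^2 = 41.3265
Step 3: Sum of squared deviations = 199.7143
Step 4: Population variance = 199.7143 / 7 = 28.5306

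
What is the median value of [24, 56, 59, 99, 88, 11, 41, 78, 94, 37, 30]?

56

Step 1: Sort the data in ascending order: [11, 24, 30, 37, 41, 56, 59, 78, 88, 94, 99]
Step 2: The number of values is n = 11.
Step 3: Since n is odd, the median is the middle value at position 6: 56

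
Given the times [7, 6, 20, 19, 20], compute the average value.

14.4

Step 1: Sum all values: 7 + 6 + 20 + 19 + 20 = 72
Step 2: Count the number of values: n = 5
Step 3: Mean = sum / n = 72 / 5 = 14.4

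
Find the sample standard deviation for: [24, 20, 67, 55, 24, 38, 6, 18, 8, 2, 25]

20.1864

Step 1: Compute the mean: 26.0909
Step 2: Sum of squared deviations from the mean: 4074.9091
Step 3: Sample variance = 4074.9091 / 10 = 407.4909
Step 4: Standard deviation = sqrt(407.4909) = 20.1864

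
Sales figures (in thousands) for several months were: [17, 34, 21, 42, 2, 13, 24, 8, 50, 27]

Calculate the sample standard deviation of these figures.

15.0096

Step 1: Compute the mean: 23.8
Step 2: Sum of squared deviations from the mean: 2027.6
Step 3: Sample variance = 2027.6 / 9 = 225.2889
Step 4: Standard deviation = sqrt(225.2889) = 15.0096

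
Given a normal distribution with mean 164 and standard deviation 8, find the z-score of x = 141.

-2.875

Step 1: Recall the z-score formula: z = (x - mu) / sigma
Step 2: Substitute values: z = (141 - 164) / 8
Step 3: z = -23 / 8 = -2.875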